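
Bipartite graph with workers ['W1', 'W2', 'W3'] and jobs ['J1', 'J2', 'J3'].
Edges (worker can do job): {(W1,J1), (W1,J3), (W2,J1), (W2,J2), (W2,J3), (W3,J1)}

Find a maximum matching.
Matching: {(W1,J3), (W2,J2), (W3,J1)}

Maximum matching (size 3):
  W1 → J3
  W2 → J2
  W3 → J1

Each worker is assigned to at most one job, and each job to at most one worker.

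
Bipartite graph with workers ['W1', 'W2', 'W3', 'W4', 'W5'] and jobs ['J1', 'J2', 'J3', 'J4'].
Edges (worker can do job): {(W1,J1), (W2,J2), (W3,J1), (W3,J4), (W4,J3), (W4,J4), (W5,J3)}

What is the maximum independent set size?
Maximum independent set = 5

By König's theorem:
- Min vertex cover = Max matching = 4
- Max independent set = Total vertices - Min vertex cover
- Max independent set = 9 - 4 = 5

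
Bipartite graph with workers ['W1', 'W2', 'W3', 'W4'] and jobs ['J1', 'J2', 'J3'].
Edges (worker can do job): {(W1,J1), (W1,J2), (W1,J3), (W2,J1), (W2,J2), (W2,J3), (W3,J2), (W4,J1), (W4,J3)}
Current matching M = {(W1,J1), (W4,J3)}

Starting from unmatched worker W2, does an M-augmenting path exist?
Yes: W2 → J2

An M-augmenting path alternates non-matching / matching edges, starting and ending at unmatched vertices.
Path: W2 → J2
(J2 is unmatched in M, so the path is augmenting.)
Flipping edges along this path would increase |M| from 2 to 3.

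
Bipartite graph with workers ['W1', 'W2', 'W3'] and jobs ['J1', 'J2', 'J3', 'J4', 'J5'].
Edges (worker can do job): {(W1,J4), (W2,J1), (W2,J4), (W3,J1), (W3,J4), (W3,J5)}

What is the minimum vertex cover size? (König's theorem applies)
Minimum vertex cover size = 3

By König's theorem: in bipartite graphs,
min vertex cover = max matching = 3

Maximum matching has size 3, so minimum vertex cover also has size 3.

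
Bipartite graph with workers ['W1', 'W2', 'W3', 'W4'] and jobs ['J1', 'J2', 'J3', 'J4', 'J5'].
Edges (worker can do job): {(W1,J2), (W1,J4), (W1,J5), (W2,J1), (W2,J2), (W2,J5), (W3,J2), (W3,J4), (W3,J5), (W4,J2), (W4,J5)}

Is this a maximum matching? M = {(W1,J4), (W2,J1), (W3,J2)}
No, size 3 is not maximum

Proposed matching has size 3.
Maximum matching size for this graph: 4.

This is NOT maximum - can be improved to size 4.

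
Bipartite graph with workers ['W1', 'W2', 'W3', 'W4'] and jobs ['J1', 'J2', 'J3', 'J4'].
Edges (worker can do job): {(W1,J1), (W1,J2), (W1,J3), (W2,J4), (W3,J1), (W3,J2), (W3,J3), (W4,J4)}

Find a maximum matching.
Matching: {(W1,J3), (W3,J1), (W4,J4)}

Maximum matching (size 3):
  W1 → J3
  W3 → J1
  W4 → J4

Each worker is assigned to at most one job, and each job to at most one worker.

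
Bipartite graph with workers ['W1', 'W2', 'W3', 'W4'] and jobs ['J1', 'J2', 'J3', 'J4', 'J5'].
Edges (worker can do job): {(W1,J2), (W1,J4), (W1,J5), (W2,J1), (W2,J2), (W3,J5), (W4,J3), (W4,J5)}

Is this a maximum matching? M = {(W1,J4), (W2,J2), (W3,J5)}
No, size 3 is not maximum

Proposed matching has size 3.
Maximum matching size for this graph: 4.

This is NOT maximum - can be improved to size 4.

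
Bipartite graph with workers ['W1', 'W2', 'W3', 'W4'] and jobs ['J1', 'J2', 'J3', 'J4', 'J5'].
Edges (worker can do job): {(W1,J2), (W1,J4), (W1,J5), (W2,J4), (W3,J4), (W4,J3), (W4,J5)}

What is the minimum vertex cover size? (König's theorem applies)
Minimum vertex cover size = 3

By König's theorem: in bipartite graphs,
min vertex cover = max matching = 3

Maximum matching has size 3, so minimum vertex cover also has size 3.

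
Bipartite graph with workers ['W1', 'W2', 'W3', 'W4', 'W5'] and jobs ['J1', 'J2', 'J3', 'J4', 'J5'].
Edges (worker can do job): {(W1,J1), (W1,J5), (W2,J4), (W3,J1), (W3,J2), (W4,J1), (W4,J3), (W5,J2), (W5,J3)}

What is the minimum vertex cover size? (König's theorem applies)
Minimum vertex cover size = 5

By König's theorem: in bipartite graphs,
min vertex cover = max matching = 5

Maximum matching has size 5, so minimum vertex cover also has size 5.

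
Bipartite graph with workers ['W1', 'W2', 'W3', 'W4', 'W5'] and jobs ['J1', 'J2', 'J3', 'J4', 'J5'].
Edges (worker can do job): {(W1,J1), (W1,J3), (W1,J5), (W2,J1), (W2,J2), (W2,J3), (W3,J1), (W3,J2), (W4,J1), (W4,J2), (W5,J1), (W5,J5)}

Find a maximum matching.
Matching: {(W1,J3), (W3,J2), (W4,J1), (W5,J5)}

Maximum matching (size 4):
  W1 → J3
  W3 → J2
  W4 → J1
  W5 → J5

Each worker is assigned to at most one job, and each job to at most one worker.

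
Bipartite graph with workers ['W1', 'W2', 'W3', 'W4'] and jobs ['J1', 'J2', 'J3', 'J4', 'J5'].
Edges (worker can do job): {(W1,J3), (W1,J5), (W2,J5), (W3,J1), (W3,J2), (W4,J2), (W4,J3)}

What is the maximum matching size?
Maximum matching size = 4

Maximum matching: {(W1,J3), (W2,J5), (W3,J1), (W4,J2)}
Size: 4

This assigns 4 workers to 4 distinct jobs.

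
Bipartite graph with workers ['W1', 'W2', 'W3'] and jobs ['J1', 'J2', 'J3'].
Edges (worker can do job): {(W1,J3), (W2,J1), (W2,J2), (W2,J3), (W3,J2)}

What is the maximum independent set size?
Maximum independent set = 3

By König's theorem:
- Min vertex cover = Max matching = 3
- Max independent set = Total vertices - Min vertex cover
- Max independent set = 6 - 3 = 3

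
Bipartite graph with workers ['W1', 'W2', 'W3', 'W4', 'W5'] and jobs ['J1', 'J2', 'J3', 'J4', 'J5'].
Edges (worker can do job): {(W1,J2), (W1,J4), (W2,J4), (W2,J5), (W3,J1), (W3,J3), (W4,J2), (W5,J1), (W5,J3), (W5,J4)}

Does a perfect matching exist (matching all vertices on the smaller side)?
Yes, perfect matching exists (size 5)

Perfect matching: {(W1,J4), (W2,J5), (W3,J3), (W4,J2), (W5,J1)}
All 5 vertices on the smaller side are matched.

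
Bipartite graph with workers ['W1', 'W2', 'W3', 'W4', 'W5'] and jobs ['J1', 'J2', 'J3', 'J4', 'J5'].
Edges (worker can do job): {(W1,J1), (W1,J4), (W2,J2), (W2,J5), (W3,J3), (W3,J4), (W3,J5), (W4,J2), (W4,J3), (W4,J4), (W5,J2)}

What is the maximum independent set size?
Maximum independent set = 5

By König's theorem:
- Min vertex cover = Max matching = 5
- Max independent set = Total vertices - Min vertex cover
- Max independent set = 10 - 5 = 5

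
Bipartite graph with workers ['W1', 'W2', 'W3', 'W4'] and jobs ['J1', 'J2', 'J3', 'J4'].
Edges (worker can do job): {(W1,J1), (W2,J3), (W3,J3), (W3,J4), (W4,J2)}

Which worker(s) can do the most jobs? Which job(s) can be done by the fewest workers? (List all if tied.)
Most versatile: W3 (2 jobs); Least covered: J1, J2, J4 (1 workers)

Worker degrees (jobs they can do): W1:1, W2:1, W3:2, W4:1
Job degrees (workers who can do it): J1:1, J2:1, J3:2, J4:1

Maximum worker degree is 2, achieved by: W3
Minimum job degree is 1, achieved by: J1, J2, J4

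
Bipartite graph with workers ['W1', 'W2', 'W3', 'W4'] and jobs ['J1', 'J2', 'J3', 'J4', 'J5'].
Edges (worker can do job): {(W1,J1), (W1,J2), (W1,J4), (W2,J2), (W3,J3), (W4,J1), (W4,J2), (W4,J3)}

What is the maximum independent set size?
Maximum independent set = 5

By König's theorem:
- Min vertex cover = Max matching = 4
- Max independent set = Total vertices - Min vertex cover
- Max independent set = 9 - 4 = 5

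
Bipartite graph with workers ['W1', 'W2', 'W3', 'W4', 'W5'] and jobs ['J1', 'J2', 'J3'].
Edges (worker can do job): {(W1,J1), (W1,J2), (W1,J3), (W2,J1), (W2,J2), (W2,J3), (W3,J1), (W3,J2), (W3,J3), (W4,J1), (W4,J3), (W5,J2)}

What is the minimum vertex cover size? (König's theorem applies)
Minimum vertex cover size = 3

By König's theorem: in bipartite graphs,
min vertex cover = max matching = 3

Maximum matching has size 3, so minimum vertex cover also has size 3.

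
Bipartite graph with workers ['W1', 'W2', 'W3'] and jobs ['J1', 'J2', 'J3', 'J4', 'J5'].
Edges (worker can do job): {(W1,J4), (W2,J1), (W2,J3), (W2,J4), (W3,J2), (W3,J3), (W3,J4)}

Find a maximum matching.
Matching: {(W1,J4), (W2,J1), (W3,J3)}

Maximum matching (size 3):
  W1 → J4
  W2 → J1
  W3 → J3

Each worker is assigned to at most one job, and each job to at most one worker.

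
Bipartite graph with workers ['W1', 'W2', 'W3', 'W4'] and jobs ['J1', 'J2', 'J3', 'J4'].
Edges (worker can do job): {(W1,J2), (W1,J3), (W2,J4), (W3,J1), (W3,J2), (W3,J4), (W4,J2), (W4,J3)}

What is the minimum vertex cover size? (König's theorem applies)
Minimum vertex cover size = 4

By König's theorem: in bipartite graphs,
min vertex cover = max matching = 4

Maximum matching has size 4, so minimum vertex cover also has size 4.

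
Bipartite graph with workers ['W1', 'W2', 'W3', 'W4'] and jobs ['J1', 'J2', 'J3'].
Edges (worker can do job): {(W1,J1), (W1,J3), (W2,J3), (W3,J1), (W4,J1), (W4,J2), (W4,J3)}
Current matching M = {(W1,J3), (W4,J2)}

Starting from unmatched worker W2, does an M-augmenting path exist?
Yes: W2 → J3 → W1 → J1

An M-augmenting path alternates non-matching / matching edges, starting and ending at unmatched vertices.
Path: W2 → J3 → W1 → J1
(J1 is unmatched in M, so the path is augmenting.)
Flipping edges along this path would increase |M| from 2 to 3.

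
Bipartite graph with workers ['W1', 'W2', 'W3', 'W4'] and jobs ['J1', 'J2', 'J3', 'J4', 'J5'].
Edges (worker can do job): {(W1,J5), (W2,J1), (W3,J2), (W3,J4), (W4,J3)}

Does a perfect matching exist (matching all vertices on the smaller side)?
Yes, perfect matching exists (size 4)

Perfect matching: {(W1,J5), (W2,J1), (W3,J4), (W4,J3)}
All 4 vertices on the smaller side are matched.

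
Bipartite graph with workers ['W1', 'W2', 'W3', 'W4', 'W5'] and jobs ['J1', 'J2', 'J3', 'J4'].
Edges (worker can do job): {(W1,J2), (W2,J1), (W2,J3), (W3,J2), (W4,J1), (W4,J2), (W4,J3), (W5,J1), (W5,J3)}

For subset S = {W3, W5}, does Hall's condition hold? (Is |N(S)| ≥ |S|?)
Yes: |N(S)| = 3, |S| = 2

Subset S = {W3, W5}
Neighbors N(S) = {J1, J2, J3}

|N(S)| = 3, |S| = 2
Hall's condition: |N(S)| ≥ |S| is satisfied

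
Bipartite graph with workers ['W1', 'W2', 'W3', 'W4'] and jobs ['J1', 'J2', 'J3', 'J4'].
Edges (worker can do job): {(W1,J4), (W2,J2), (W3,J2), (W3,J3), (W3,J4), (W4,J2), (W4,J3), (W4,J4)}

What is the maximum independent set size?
Maximum independent set = 5

By König's theorem:
- Min vertex cover = Max matching = 3
- Max independent set = Total vertices - Min vertex cover
- Max independent set = 8 - 3 = 5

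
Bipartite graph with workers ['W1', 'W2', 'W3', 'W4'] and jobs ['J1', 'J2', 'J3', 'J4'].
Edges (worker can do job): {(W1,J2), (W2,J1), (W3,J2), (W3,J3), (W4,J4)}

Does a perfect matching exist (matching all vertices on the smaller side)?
Yes, perfect matching exists (size 4)

Perfect matching: {(W1,J2), (W2,J1), (W3,J3), (W4,J4)}
All 4 vertices on the smaller side are matched.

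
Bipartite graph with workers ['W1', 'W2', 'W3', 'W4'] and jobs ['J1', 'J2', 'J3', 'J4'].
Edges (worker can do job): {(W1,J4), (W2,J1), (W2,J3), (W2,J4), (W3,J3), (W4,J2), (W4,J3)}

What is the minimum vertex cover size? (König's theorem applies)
Minimum vertex cover size = 4

By König's theorem: in bipartite graphs,
min vertex cover = max matching = 4

Maximum matching has size 4, so minimum vertex cover also has size 4.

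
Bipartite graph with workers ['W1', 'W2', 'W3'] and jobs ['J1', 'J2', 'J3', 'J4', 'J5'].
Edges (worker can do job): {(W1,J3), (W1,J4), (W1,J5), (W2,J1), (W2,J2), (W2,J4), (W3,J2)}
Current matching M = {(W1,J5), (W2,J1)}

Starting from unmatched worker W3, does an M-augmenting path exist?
Yes: W3 → J2

An M-augmenting path alternates non-matching / matching edges, starting and ending at unmatched vertices.
Path: W3 → J2
(J2 is unmatched in M, so the path is augmenting.)
Flipping edges along this path would increase |M| from 2 to 3.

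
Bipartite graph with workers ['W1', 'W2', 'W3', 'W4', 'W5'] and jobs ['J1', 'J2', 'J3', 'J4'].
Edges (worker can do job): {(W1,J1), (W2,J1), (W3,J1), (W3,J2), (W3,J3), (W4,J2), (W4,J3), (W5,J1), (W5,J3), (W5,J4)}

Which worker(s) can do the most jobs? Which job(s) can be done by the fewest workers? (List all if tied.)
Most versatile: W3, W5 (3 jobs); Least covered: J4 (1 workers)

Worker degrees (jobs they can do): W1:1, W2:1, W3:3, W4:2, W5:3
Job degrees (workers who can do it): J1:4, J2:2, J3:3, J4:1

Maximum worker degree is 3, achieved by: W3, W5
Minimum job degree is 1, achieved by: J4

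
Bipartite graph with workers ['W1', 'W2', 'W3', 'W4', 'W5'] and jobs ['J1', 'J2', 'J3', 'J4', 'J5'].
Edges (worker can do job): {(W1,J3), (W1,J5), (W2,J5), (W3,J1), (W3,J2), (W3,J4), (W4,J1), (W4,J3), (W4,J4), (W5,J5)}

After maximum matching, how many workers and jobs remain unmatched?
Unmatched: 1 workers, 1 jobs

Maximum matching size: 4
Workers: 5 total, 4 matched, 1 unmatched
Jobs: 5 total, 4 matched, 1 unmatched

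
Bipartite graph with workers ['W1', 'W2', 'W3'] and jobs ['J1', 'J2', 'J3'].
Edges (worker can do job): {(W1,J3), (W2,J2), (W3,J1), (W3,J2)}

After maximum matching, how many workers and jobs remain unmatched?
Unmatched: 0 workers, 0 jobs

Maximum matching size: 3
Workers: 3 total, 3 matched, 0 unmatched
Jobs: 3 total, 3 matched, 0 unmatched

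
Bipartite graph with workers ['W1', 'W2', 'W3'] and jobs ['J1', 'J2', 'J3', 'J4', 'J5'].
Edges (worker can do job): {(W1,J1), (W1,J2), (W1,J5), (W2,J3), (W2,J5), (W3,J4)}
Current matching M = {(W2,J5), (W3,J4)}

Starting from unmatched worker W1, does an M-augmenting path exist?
Yes: W1 → J1

An M-augmenting path alternates non-matching / matching edges, starting and ending at unmatched vertices.
Path: W1 → J1
(J1 is unmatched in M, so the path is augmenting.)
Flipping edges along this path would increase |M| from 2 to 3.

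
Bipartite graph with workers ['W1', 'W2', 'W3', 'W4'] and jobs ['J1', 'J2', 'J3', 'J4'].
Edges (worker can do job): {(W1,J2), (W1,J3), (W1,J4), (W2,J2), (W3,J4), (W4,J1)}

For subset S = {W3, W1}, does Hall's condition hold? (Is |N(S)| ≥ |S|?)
Yes: |N(S)| = 3, |S| = 2

Subset S = {W3, W1}
Neighbors N(S) = {J2, J3, J4}

|N(S)| = 3, |S| = 2
Hall's condition: |N(S)| ≥ |S| is satisfied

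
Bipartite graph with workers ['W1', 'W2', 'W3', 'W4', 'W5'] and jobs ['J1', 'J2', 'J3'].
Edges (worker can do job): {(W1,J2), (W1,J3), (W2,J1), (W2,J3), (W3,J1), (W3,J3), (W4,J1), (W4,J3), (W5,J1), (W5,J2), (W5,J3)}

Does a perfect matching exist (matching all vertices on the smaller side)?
Yes, perfect matching exists (size 3)

Perfect matching: {(W3,J1), (W4,J3), (W5,J2)}
All 3 vertices on the smaller side are matched.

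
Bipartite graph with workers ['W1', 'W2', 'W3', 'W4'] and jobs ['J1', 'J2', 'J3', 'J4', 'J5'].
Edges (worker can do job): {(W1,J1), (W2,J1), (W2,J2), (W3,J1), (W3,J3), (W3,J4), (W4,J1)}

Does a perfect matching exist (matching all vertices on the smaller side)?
No, maximum matching has size 3 < 4

Maximum matching has size 3, need 4 for perfect matching.
Unmatched workers: ['W1']
Unmatched jobs: ['J5', 'J4']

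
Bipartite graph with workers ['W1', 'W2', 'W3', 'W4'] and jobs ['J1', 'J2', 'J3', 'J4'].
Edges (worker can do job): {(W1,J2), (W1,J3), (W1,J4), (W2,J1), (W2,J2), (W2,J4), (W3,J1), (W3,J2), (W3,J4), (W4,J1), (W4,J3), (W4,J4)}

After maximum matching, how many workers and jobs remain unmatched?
Unmatched: 0 workers, 0 jobs

Maximum matching size: 4
Workers: 4 total, 4 matched, 0 unmatched
Jobs: 4 total, 4 matched, 0 unmatched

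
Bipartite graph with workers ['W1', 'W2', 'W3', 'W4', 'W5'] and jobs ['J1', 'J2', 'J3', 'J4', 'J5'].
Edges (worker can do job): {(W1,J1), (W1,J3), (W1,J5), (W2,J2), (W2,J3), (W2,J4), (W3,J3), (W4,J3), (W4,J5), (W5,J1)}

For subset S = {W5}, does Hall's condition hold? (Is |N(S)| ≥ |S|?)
Yes: |N(S)| = 1, |S| = 1

Subset S = {W5}
Neighbors N(S) = {J1}

|N(S)| = 1, |S| = 1
Hall's condition: |N(S)| ≥ |S| is satisfied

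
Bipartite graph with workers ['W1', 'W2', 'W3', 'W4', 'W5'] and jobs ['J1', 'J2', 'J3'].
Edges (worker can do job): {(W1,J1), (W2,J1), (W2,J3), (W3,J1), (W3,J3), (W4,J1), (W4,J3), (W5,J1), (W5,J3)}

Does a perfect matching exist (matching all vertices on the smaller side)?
No, maximum matching has size 2 < 3

Maximum matching has size 2, need 3 for perfect matching.
Unmatched workers: ['W4', 'W1', 'W2']
Unmatched jobs: ['J2']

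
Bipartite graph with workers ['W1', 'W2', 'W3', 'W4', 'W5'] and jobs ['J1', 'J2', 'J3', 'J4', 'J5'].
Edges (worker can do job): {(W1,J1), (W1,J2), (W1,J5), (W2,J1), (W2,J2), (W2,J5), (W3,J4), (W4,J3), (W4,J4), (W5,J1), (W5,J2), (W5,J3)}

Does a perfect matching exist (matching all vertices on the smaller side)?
Yes, perfect matching exists (size 5)

Perfect matching: {(W1,J1), (W2,J5), (W3,J4), (W4,J3), (W5,J2)}
All 5 vertices on the smaller side are matched.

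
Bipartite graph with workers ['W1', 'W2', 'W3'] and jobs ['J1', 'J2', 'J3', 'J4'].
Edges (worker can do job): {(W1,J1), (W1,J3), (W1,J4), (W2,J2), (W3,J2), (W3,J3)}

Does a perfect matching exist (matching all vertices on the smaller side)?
Yes, perfect matching exists (size 3)

Perfect matching: {(W1,J1), (W2,J2), (W3,J3)}
All 3 vertices on the smaller side are matched.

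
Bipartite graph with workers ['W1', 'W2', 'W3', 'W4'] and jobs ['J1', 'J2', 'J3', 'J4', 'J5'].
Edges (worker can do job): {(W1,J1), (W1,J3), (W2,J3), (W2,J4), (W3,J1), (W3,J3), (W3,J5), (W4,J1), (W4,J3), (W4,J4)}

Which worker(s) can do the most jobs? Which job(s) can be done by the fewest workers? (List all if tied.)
Most versatile: W3, W4 (3 jobs); Least covered: J2 (0 workers)

Worker degrees (jobs they can do): W1:2, W2:2, W3:3, W4:3
Job degrees (workers who can do it): J1:3, J2:0, J3:4, J4:2, J5:1

Maximum worker degree is 3, achieved by: W3, W4
Minimum job degree is 0, achieved by: J2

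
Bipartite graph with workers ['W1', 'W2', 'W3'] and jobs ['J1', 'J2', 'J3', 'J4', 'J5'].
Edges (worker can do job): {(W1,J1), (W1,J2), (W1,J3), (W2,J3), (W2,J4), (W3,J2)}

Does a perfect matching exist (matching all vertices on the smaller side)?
Yes, perfect matching exists (size 3)

Perfect matching: {(W1,J3), (W2,J4), (W3,J2)}
All 3 vertices on the smaller side are matched.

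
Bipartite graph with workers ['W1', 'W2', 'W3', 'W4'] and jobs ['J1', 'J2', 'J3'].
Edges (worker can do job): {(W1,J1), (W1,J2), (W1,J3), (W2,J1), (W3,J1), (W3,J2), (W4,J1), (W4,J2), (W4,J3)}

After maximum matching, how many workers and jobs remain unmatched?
Unmatched: 1 workers, 0 jobs

Maximum matching size: 3
Workers: 4 total, 3 matched, 1 unmatched
Jobs: 3 total, 3 matched, 0 unmatched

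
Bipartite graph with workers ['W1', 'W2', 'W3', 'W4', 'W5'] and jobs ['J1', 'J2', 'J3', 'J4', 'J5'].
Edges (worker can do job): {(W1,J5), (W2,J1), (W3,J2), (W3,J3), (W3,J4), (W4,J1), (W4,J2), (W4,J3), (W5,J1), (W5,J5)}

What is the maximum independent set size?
Maximum independent set = 6

By König's theorem:
- Min vertex cover = Max matching = 4
- Max independent set = Total vertices - Min vertex cover
- Max independent set = 10 - 4 = 6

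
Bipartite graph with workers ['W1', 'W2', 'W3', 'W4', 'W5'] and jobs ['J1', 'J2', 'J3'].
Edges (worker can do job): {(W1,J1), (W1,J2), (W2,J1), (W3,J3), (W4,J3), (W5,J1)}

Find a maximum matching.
Matching: {(W1,J2), (W3,J3), (W5,J1)}

Maximum matching (size 3):
  W1 → J2
  W3 → J3
  W5 → J1

Each worker is assigned to at most one job, and each job to at most one worker.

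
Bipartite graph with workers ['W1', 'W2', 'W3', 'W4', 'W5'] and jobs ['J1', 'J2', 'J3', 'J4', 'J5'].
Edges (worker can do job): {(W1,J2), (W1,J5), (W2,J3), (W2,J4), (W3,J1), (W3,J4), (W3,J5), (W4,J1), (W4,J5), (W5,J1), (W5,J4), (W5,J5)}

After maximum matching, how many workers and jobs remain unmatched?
Unmatched: 0 workers, 0 jobs

Maximum matching size: 5
Workers: 5 total, 5 matched, 0 unmatched
Jobs: 5 total, 5 matched, 0 unmatched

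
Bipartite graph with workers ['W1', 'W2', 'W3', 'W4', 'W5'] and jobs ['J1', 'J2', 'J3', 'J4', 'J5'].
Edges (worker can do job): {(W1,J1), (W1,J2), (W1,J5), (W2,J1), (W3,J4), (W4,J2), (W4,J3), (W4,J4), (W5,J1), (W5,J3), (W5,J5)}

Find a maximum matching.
Matching: {(W1,J2), (W2,J1), (W3,J4), (W4,J3), (W5,J5)}

Maximum matching (size 5):
  W1 → J2
  W2 → J1
  W3 → J4
  W4 → J3
  W5 → J5

Each worker is assigned to at most one job, and each job to at most one worker.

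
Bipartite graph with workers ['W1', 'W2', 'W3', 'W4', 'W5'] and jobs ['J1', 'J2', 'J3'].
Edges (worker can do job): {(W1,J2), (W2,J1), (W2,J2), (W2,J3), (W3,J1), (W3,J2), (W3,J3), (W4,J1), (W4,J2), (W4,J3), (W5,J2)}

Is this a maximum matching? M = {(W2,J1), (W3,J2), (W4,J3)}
Yes, size 3 is maximum

Proposed matching has size 3.
Maximum matching size for this graph: 3.

This is a maximum matching.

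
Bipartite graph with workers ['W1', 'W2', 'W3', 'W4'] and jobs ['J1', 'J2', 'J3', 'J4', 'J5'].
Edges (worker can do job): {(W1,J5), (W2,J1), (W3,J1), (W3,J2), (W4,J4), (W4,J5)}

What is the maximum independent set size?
Maximum independent set = 5

By König's theorem:
- Min vertex cover = Max matching = 4
- Max independent set = Total vertices - Min vertex cover
- Max independent set = 9 - 4 = 5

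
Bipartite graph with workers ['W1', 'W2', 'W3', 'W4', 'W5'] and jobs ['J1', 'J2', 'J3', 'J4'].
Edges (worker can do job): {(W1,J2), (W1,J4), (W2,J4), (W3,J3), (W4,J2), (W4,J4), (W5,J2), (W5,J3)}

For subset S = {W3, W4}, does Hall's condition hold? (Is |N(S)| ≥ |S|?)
Yes: |N(S)| = 3, |S| = 2

Subset S = {W3, W4}
Neighbors N(S) = {J2, J3, J4}

|N(S)| = 3, |S| = 2
Hall's condition: |N(S)| ≥ |S| is satisfied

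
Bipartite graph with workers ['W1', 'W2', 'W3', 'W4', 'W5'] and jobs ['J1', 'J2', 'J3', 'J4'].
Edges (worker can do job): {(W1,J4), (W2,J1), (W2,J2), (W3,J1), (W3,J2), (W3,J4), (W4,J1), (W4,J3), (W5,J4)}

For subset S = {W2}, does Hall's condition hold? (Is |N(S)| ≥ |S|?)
Yes: |N(S)| = 2, |S| = 1

Subset S = {W2}
Neighbors N(S) = {J1, J2}

|N(S)| = 2, |S| = 1
Hall's condition: |N(S)| ≥ |S| is satisfied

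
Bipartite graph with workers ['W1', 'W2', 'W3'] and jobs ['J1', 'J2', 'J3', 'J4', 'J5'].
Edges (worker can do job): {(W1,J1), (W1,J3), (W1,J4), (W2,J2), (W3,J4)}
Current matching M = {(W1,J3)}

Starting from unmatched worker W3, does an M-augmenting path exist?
Yes: W3 → J4

An M-augmenting path alternates non-matching / matching edges, starting and ending at unmatched vertices.
Path: W3 → J4
(J4 is unmatched in M, so the path is augmenting.)
Flipping edges along this path would increase |M| from 1 to 2.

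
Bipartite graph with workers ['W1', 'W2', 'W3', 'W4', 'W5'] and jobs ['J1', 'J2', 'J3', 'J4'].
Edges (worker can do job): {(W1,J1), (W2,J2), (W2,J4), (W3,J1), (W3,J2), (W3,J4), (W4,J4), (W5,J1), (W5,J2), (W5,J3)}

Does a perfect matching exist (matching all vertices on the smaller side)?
Yes, perfect matching exists (size 4)

Perfect matching: {(W2,J2), (W3,J1), (W4,J4), (W5,J3)}
All 4 vertices on the smaller side are matched.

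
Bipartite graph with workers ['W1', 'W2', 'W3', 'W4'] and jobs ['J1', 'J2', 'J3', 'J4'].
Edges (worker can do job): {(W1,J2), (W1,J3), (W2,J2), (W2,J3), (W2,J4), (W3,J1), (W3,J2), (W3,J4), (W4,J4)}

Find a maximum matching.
Matching: {(W1,J3), (W2,J2), (W3,J1), (W4,J4)}

Maximum matching (size 4):
  W1 → J3
  W2 → J2
  W3 → J1
  W4 → J4

Each worker is assigned to at most one job, and each job to at most one worker.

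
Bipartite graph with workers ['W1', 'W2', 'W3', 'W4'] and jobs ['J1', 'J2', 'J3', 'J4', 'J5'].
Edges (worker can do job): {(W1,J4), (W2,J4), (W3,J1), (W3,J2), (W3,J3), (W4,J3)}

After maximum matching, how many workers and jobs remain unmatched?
Unmatched: 1 workers, 2 jobs

Maximum matching size: 3
Workers: 4 total, 3 matched, 1 unmatched
Jobs: 5 total, 3 matched, 2 unmatched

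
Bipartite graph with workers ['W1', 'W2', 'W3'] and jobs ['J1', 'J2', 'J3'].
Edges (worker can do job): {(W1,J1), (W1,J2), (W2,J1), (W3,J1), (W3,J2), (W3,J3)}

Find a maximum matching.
Matching: {(W1,J2), (W2,J1), (W3,J3)}

Maximum matching (size 3):
  W1 → J2
  W2 → J1
  W3 → J3

Each worker is assigned to at most one job, and each job to at most one worker.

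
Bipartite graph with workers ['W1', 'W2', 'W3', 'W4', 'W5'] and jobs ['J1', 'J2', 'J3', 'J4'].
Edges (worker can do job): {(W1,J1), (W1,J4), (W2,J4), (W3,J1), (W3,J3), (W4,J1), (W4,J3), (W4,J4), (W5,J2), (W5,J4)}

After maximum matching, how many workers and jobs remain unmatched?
Unmatched: 1 workers, 0 jobs

Maximum matching size: 4
Workers: 5 total, 4 matched, 1 unmatched
Jobs: 4 total, 4 matched, 0 unmatched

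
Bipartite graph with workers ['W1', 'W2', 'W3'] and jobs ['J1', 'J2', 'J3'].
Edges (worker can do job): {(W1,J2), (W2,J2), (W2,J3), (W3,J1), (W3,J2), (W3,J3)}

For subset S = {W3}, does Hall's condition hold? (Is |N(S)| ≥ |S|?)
Yes: |N(S)| = 3, |S| = 1

Subset S = {W3}
Neighbors N(S) = {J1, J2, J3}

|N(S)| = 3, |S| = 1
Hall's condition: |N(S)| ≥ |S| is satisfied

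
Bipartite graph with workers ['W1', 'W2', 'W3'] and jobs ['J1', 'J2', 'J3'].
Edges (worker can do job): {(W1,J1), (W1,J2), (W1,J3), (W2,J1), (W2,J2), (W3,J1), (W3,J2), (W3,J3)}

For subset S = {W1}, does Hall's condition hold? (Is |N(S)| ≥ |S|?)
Yes: |N(S)| = 3, |S| = 1

Subset S = {W1}
Neighbors N(S) = {J1, J2, J3}

|N(S)| = 3, |S| = 1
Hall's condition: |N(S)| ≥ |S| is satisfied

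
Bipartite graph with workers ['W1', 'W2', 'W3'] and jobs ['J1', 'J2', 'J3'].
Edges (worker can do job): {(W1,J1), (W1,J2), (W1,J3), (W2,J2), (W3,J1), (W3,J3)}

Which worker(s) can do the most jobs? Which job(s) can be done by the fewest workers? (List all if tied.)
Most versatile: W1 (3 jobs); Least covered: J1, J2, J3 (2 workers)

Worker degrees (jobs they can do): W1:3, W2:1, W3:2
Job degrees (workers who can do it): J1:2, J2:2, J3:2

Maximum worker degree is 3, achieved by: W1
Minimum job degree is 2, achieved by: J1, J2, J3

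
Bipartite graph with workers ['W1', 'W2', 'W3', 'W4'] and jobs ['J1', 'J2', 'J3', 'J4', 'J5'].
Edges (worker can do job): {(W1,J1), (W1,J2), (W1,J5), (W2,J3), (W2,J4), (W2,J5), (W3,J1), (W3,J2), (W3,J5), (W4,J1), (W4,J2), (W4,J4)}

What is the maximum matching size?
Maximum matching size = 4

Maximum matching: {(W1,J5), (W2,J3), (W3,J2), (W4,J4)}
Size: 4

This assigns 4 workers to 4 distinct jobs.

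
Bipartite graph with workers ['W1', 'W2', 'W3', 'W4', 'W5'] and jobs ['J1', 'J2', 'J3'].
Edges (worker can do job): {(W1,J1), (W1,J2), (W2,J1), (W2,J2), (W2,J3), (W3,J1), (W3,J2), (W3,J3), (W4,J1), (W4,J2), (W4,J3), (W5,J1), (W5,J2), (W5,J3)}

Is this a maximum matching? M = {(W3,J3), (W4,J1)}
No, size 2 is not maximum

Proposed matching has size 2.
Maximum matching size for this graph: 3.

This is NOT maximum - can be improved to size 3.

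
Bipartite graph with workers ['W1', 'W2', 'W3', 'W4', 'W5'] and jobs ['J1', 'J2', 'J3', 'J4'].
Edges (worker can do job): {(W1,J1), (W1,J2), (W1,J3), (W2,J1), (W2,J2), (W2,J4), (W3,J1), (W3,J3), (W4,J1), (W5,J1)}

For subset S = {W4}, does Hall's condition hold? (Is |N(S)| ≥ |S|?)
Yes: |N(S)| = 1, |S| = 1

Subset S = {W4}
Neighbors N(S) = {J1}

|N(S)| = 1, |S| = 1
Hall's condition: |N(S)| ≥ |S| is satisfied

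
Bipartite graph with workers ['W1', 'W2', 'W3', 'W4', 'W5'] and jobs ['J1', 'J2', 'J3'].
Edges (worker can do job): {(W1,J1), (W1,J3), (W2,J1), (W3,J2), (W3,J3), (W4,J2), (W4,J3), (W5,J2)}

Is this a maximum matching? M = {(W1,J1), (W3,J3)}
No, size 2 is not maximum

Proposed matching has size 2.
Maximum matching size for this graph: 3.

This is NOT maximum - can be improved to size 3.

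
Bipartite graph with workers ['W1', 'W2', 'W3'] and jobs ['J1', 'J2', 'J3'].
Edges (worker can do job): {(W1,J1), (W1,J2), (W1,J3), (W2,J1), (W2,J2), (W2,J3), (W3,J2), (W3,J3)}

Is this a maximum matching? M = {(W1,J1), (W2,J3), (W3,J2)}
Yes, size 3 is maximum

Proposed matching has size 3.
Maximum matching size for this graph: 3.

This is a maximum matching.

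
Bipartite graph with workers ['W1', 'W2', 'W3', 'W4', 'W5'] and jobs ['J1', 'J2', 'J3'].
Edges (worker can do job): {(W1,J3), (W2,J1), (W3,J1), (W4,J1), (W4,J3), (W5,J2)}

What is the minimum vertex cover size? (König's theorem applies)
Minimum vertex cover size = 3

By König's theorem: in bipartite graphs,
min vertex cover = max matching = 3

Maximum matching has size 3, so minimum vertex cover also has size 3.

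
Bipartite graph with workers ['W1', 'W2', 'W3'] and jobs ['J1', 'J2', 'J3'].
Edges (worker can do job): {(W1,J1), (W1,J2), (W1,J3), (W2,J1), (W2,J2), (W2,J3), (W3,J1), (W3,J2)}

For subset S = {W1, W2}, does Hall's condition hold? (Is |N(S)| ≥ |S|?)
Yes: |N(S)| = 3, |S| = 2

Subset S = {W1, W2}
Neighbors N(S) = {J1, J2, J3}

|N(S)| = 3, |S| = 2
Hall's condition: |N(S)| ≥ |S| is satisfied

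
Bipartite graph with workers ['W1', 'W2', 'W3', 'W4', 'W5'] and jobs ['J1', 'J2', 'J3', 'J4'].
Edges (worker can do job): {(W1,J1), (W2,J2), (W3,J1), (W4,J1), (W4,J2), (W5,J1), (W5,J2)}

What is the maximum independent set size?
Maximum independent set = 7

By König's theorem:
- Min vertex cover = Max matching = 2
- Max independent set = Total vertices - Min vertex cover
- Max independent set = 9 - 2 = 7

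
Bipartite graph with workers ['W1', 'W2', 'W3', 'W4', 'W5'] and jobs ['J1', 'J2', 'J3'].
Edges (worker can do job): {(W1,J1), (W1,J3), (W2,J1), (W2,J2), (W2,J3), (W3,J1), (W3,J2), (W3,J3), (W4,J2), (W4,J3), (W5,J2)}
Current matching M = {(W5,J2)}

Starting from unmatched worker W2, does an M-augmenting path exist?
Yes: W2 → J3

An M-augmenting path alternates non-matching / matching edges, starting and ending at unmatched vertices.
Path: W2 → J3
(J3 is unmatched in M, so the path is augmenting.)
Flipping edges along this path would increase |M| from 1 to 2.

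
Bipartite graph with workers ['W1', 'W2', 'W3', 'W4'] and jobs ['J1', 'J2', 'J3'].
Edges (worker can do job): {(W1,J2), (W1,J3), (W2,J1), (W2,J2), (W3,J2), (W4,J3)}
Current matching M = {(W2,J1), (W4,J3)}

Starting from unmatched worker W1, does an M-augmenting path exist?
Yes: W1 → J2

An M-augmenting path alternates non-matching / matching edges, starting and ending at unmatched vertices.
Path: W1 → J2
(J2 is unmatched in M, so the path is augmenting.)
Flipping edges along this path would increase |M| from 2 to 3.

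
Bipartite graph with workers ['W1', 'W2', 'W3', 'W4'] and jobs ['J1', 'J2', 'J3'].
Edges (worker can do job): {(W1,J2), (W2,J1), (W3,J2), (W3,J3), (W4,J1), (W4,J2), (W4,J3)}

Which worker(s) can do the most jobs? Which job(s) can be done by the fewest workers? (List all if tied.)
Most versatile: W4 (3 jobs); Least covered: J1, J3 (2 workers)

Worker degrees (jobs they can do): W1:1, W2:1, W3:2, W4:3
Job degrees (workers who can do it): J1:2, J2:3, J3:2

Maximum worker degree is 3, achieved by: W4
Minimum job degree is 2, achieved by: J1, J3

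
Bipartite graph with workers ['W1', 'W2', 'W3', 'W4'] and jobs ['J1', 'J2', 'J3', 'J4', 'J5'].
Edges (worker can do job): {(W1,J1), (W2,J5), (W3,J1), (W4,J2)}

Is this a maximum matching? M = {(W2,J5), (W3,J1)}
No, size 2 is not maximum

Proposed matching has size 2.
Maximum matching size for this graph: 3.

This is NOT maximum - can be improved to size 3.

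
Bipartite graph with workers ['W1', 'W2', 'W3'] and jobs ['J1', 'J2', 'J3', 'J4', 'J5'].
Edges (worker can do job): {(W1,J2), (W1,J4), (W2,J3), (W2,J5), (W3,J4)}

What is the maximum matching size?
Maximum matching size = 3

Maximum matching: {(W1,J2), (W2,J5), (W3,J4)}
Size: 3

This assigns 3 workers to 3 distinct jobs.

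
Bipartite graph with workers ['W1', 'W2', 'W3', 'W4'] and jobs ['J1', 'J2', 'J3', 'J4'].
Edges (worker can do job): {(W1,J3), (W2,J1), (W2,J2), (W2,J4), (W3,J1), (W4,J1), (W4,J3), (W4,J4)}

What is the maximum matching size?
Maximum matching size = 4

Maximum matching: {(W1,J3), (W2,J2), (W3,J1), (W4,J4)}
Size: 4

This assigns 4 workers to 4 distinct jobs.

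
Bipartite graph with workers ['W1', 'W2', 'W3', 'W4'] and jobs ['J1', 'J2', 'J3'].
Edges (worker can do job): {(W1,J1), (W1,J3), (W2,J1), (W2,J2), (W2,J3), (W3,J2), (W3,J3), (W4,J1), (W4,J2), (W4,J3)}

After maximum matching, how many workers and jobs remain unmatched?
Unmatched: 1 workers, 0 jobs

Maximum matching size: 3
Workers: 4 total, 3 matched, 1 unmatched
Jobs: 3 total, 3 matched, 0 unmatched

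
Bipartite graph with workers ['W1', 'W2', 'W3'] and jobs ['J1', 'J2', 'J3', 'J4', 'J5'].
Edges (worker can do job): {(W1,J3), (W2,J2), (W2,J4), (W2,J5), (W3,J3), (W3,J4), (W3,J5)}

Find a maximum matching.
Matching: {(W1,J3), (W2,J4), (W3,J5)}

Maximum matching (size 3):
  W1 → J3
  W2 → J4
  W3 → J5

Each worker is assigned to at most one job, and each job to at most one worker.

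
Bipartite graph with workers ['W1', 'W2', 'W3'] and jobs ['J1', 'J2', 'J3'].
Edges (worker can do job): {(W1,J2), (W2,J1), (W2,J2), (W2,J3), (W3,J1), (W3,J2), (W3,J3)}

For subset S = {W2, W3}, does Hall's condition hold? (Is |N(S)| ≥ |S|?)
Yes: |N(S)| = 3, |S| = 2

Subset S = {W2, W3}
Neighbors N(S) = {J1, J2, J3}

|N(S)| = 3, |S| = 2
Hall's condition: |N(S)| ≥ |S| is satisfied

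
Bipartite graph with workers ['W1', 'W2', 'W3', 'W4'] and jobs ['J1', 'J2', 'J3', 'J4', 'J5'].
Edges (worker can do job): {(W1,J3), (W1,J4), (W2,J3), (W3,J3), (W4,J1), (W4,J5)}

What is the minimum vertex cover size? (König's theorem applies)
Minimum vertex cover size = 3

By König's theorem: in bipartite graphs,
min vertex cover = max matching = 3

Maximum matching has size 3, so minimum vertex cover also has size 3.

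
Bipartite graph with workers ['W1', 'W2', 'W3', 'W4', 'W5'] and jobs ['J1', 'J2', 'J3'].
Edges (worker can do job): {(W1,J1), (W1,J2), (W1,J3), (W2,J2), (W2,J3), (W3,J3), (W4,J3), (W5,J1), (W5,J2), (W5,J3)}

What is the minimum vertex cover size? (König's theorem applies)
Minimum vertex cover size = 3

By König's theorem: in bipartite graphs,
min vertex cover = max matching = 3

Maximum matching has size 3, so minimum vertex cover also has size 3.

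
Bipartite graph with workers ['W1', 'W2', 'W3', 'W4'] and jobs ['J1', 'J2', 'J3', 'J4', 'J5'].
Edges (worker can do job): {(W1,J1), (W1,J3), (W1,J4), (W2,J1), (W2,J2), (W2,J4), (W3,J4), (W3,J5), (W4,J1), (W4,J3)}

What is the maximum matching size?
Maximum matching size = 4

Maximum matching: {(W1,J4), (W2,J2), (W3,J5), (W4,J1)}
Size: 4

This assigns 4 workers to 4 distinct jobs.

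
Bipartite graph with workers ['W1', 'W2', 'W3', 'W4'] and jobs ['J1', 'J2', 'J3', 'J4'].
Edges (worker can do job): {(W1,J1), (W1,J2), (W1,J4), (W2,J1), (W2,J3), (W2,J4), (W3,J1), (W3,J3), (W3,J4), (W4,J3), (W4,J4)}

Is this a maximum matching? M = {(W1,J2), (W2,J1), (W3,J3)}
No, size 3 is not maximum

Proposed matching has size 3.
Maximum matching size for this graph: 4.

This is NOT maximum - can be improved to size 4.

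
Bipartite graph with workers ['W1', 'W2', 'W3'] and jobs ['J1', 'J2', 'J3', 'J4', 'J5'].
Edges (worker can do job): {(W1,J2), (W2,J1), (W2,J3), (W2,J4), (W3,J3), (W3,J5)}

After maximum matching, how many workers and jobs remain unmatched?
Unmatched: 0 workers, 2 jobs

Maximum matching size: 3
Workers: 3 total, 3 matched, 0 unmatched
Jobs: 5 total, 3 matched, 2 unmatched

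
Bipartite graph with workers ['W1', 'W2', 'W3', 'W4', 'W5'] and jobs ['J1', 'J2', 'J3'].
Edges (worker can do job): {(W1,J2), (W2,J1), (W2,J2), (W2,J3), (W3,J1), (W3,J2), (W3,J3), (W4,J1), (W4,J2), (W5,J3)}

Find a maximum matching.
Matching: {(W3,J2), (W4,J1), (W5,J3)}

Maximum matching (size 3):
  W3 → J2
  W4 → J1
  W5 → J3

Each worker is assigned to at most one job, and each job to at most one worker.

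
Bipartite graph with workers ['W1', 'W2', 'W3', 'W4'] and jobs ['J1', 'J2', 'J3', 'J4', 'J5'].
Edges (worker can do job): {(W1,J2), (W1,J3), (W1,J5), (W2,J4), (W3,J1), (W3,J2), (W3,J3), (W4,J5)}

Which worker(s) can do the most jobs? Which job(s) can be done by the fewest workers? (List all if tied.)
Most versatile: W1, W3 (3 jobs); Least covered: J1, J4 (1 workers)

Worker degrees (jobs they can do): W1:3, W2:1, W3:3, W4:1
Job degrees (workers who can do it): J1:1, J2:2, J3:2, J4:1, J5:2

Maximum worker degree is 3, achieved by: W1, W3
Minimum job degree is 1, achieved by: J1, J4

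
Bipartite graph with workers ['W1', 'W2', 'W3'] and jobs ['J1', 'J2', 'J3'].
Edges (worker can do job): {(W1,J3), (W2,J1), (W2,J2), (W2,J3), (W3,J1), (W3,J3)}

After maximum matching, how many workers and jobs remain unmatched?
Unmatched: 0 workers, 0 jobs

Maximum matching size: 3
Workers: 3 total, 3 matched, 0 unmatched
Jobs: 3 total, 3 matched, 0 unmatched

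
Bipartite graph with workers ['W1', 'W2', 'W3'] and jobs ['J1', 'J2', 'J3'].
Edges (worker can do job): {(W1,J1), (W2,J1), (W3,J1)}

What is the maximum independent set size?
Maximum independent set = 5

By König's theorem:
- Min vertex cover = Max matching = 1
- Max independent set = Total vertices - Min vertex cover
- Max independent set = 6 - 1 = 5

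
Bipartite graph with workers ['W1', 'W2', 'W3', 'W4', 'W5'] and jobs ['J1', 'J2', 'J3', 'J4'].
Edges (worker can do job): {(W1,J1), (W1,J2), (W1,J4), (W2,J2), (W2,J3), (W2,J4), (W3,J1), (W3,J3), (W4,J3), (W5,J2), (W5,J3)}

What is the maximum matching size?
Maximum matching size = 4

Maximum matching: {(W1,J2), (W2,J4), (W3,J1), (W5,J3)}
Size: 4

This assigns 4 workers to 4 distinct jobs.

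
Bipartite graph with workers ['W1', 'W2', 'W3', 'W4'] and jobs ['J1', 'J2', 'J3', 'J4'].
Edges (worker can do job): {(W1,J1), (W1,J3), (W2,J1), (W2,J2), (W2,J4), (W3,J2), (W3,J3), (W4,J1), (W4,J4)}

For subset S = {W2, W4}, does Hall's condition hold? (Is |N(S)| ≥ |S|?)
Yes: |N(S)| = 3, |S| = 2

Subset S = {W2, W4}
Neighbors N(S) = {J1, J2, J4}

|N(S)| = 3, |S| = 2
Hall's condition: |N(S)| ≥ |S| is satisfied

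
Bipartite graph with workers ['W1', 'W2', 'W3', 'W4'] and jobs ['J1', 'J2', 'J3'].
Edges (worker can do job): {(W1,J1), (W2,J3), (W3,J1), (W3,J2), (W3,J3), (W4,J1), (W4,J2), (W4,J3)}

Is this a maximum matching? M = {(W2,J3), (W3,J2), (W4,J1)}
Yes, size 3 is maximum

Proposed matching has size 3.
Maximum matching size for this graph: 3.

This is a maximum matching.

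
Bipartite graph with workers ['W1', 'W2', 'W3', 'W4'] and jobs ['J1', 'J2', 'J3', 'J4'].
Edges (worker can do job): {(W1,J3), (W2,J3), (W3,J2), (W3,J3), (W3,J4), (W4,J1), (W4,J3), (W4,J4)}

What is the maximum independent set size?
Maximum independent set = 5

By König's theorem:
- Min vertex cover = Max matching = 3
- Max independent set = Total vertices - Min vertex cover
- Max independent set = 8 - 3 = 5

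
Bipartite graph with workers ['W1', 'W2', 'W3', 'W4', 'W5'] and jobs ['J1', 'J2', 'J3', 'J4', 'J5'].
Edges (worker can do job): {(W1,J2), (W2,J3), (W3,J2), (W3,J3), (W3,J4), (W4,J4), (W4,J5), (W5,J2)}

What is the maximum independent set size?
Maximum independent set = 6

By König's theorem:
- Min vertex cover = Max matching = 4
- Max independent set = Total vertices - Min vertex cover
- Max independent set = 10 - 4 = 6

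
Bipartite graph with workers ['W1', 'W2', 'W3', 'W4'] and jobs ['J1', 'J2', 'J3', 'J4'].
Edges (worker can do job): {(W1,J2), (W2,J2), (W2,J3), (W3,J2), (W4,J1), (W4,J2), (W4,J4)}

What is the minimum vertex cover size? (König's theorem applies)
Minimum vertex cover size = 3

By König's theorem: in bipartite graphs,
min vertex cover = max matching = 3

Maximum matching has size 3, so minimum vertex cover also has size 3.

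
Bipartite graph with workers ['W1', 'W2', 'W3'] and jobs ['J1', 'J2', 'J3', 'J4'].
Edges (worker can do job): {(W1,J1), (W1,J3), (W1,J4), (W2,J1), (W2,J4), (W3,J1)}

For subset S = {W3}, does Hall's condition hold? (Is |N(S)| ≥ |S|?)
Yes: |N(S)| = 1, |S| = 1

Subset S = {W3}
Neighbors N(S) = {J1}

|N(S)| = 1, |S| = 1
Hall's condition: |N(S)| ≥ |S| is satisfied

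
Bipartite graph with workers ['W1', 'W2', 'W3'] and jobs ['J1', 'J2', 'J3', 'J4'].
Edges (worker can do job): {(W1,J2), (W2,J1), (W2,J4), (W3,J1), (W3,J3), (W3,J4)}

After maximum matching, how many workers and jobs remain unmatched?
Unmatched: 0 workers, 1 jobs

Maximum matching size: 3
Workers: 3 total, 3 matched, 0 unmatched
Jobs: 4 total, 3 matched, 1 unmatched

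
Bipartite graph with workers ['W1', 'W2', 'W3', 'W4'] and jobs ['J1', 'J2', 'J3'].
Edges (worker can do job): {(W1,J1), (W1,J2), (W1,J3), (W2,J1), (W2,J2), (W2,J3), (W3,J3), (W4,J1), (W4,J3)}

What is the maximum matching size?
Maximum matching size = 3

Maximum matching: {(W1,J2), (W2,J1), (W4,J3)}
Size: 3

This assigns 3 workers to 3 distinct jobs.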